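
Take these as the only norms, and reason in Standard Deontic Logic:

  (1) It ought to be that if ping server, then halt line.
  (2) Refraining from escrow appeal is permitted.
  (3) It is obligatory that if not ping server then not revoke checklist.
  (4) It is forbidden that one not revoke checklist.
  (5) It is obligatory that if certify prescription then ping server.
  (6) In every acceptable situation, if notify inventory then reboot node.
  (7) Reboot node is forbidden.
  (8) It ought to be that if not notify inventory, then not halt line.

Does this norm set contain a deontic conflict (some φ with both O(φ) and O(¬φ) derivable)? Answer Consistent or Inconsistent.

Inconsistent

Premise 4 is F(¬revoke_checklist), i.e. O(revoke_checklist).
The contrapositive of premise 3 (O(¬ping_server → ¬revoke_checklist)) is O(revoke_checklist → ping_server), and O(revoke_checklist) is already established, so O(ping_server).
With premise 1, O(ping_server → halt_line), the K-axiom yields O(halt_line).
Premise 8 is O(¬notify_inventory → ¬halt_line); contrapositively O(halt_line → notify_inventory). Since O(halt_line) holds, K gives O(notify_inventory).
Premise 6 is O(notify_inventory → reboot_node); since O(notify_inventory), deontic closure gives O(reboot_node).
Yet premise 7 is F(reboot_node), i.e. O(¬reboot_node).
We now have both O(reboot_node) and O(¬reboot_node) — reboot_node is simultaneously obligatory and forbidden, violating the D-axiom.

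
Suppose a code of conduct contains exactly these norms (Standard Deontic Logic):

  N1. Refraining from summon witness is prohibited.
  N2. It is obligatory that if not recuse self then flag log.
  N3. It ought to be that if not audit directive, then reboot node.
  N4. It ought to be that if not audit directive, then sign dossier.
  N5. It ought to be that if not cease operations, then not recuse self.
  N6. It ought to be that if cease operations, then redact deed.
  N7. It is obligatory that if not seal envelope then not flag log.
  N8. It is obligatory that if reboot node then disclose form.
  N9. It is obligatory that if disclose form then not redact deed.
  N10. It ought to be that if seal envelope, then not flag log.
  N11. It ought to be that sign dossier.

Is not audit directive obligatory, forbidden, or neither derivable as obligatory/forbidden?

Premises 10 and 7 cover both cases: O(seal_envelope → ¬flag_log) and O(¬seal_envelope → ¬flag_log). Since seal_envelope ∨ ¬seal_envelope is a tautology, O(¬flag_log) follows.
Premise 2, O(¬recuse_self → flag_log), contraposes to O(¬flag_log → recuse_self); with O(¬flag_log) we get O(recuse_self).
The contrapositive of premise 5 (O(¬cease_operations → ¬recuse_self)) is O(recuse_self → cease_operations), and O(recuse_self) is already established, so O(cease_operations).
With premise 6, O(cease_operations → redact_deed), the K-axiom yields O(redact_deed).
The contrapositive of premise 9 (O(disclose_form → ¬redact_deed)) is O(redact_deed → ¬disclose_form), and O(redact_deed) is already established, so O(¬disclose_form).
Premise 8 is O(reboot_node → disclose_form); contrapositively O(¬disclose_form → ¬reboot_node). Since O(¬disclose_form) holds, K gives O(¬reboot_node).
Premise 3 is O(¬audit_directive → reboot_node); contrapositively O(¬reboot_node → audit_directive). Since O(¬reboot_node) holds, K gives O(audit_directive).
Premises 1, 4, 11 do not contribute to this derivation.
Thus O(audit_directive), which is F(¬audit_directive): ¬audit_directive is forbidden.

Forbidden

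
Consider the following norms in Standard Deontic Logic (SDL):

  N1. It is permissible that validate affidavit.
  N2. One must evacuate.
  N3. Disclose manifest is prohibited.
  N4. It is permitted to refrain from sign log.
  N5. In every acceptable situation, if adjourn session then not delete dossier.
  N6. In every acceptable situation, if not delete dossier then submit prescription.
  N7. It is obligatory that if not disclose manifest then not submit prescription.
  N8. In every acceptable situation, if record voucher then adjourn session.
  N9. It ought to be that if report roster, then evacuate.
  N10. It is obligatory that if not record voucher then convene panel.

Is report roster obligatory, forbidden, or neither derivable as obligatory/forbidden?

Neither

Premise 9 is O(report_roster → evacuate); even if O(evacuate) held, inferring O(report_roster) would be affirming the consequent — invalid.
No premise or chain of K-axiom applications forces O(report_roster), and none forces O(¬report_roster). So report_roster is neither obligatory nor forbidden under these norms.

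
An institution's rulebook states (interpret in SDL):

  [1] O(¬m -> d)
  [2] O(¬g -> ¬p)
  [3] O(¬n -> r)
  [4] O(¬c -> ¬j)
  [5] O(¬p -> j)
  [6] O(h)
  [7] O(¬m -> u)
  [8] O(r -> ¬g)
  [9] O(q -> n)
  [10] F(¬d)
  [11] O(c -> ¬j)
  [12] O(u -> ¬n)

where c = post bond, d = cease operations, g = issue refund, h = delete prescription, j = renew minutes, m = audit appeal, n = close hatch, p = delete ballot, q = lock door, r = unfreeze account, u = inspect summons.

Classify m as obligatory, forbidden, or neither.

Obligatory

By case analysis on ¬c: premise 4 gives O(¬c -> ¬j) and premise 11 gives O(c -> ¬j), so O(¬j) either way.
Premise 5 is O(¬p -> j); contrapositively O(¬j -> p). Since O(¬j) holds, K gives O(p).
Premise 2 is O(¬g -> ¬p); contrapositively O(p -> g). Since O(p) holds, K gives O(g).
Premise 8, O(r -> ¬g), contraposes to O(g -> ¬r); with O(g) we get O(¬r).
Premise 3, O(¬n -> r), contraposes to O(¬r -> n); with O(¬r) we get O(n).
Premise 12, O(u -> ¬n), contraposes to O(n -> ¬u); with O(n) we get O(¬u).
Premise 7 is O(¬m -> u); contrapositively O(¬u -> m). Since O(¬u) holds, K gives O(m).
Premises 1, 6, 9, 10 do not contribute to this derivation.
Hence m is obligatory.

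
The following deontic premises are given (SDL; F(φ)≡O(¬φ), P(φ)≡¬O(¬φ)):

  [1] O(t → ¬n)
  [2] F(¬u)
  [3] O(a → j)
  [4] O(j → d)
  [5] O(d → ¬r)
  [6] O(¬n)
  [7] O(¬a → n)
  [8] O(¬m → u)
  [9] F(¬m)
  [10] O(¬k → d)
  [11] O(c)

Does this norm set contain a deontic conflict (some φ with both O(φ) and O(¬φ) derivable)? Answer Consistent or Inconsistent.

Premise 8 is O(¬m → u); even if O(u) held, inferring O(¬m) would be affirming the consequent — invalid.
So O(¬m) is not derivable, and the apparent clash with O(m) does not arise.
A world satisfying every obligation exists (e.g. a=true, c=true, d=true, j=true, k=false, m=true, n=false, r=false, t=false, u=true); no atom is both obligatory and forbidden, so the set is consistent.

Consistent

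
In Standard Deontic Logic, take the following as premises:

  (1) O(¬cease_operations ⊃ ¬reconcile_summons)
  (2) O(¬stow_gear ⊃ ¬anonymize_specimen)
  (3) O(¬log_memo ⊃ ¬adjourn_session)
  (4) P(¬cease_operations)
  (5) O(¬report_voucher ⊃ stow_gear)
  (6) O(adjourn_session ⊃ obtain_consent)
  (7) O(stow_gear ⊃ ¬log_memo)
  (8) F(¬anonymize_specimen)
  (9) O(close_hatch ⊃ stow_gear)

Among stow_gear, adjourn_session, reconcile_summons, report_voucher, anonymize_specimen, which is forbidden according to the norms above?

F(¬anonymize_specimen) at premise 8 means O(anonymize_specimen).
Premise 2 is O(¬stow_gear ⊃ ¬anonymize_specimen); contrapositively O(anonymize_specimen ⊃ stow_gear). Since O(anonymize_specimen) holds, K gives O(stow_gear).
With premise 7, O(stow_gear ⊃ ¬log_memo), the K-axiom yields O(¬log_memo).
With premise 3, O(¬log_memo ⊃ ¬adjourn_session), the K-axiom yields O(¬adjourn_session).
So O(¬adjourn_session) holds, i.e. adjourn_session is forbidden. None of the other listed options is forbidden under the premises.

adjourn_session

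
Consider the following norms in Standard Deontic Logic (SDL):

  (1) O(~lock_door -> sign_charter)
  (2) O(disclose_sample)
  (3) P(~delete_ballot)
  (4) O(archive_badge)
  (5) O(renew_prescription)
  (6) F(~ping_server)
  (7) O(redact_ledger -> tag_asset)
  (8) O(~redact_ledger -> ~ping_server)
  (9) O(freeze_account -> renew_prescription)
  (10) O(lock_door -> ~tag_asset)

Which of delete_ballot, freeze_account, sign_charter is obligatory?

sign_charter

Premise 6 is F(~ping_server), i.e. O(ping_server).
The contrapositive of premise 8 (O(~redact_ledger -> ~ping_server)) is O(ping_server -> redact_ledger), and O(ping_server) is already established, so O(redact_ledger).
With premise 7, O(redact_ledger -> tag_asset), the K-axiom yields O(tag_asset).
Premise 10, O(lock_door -> ~tag_asset), contraposes to O(tag_asset -> ~lock_door); with O(tag_asset) we get O(~lock_door).
With premise 1, O(~lock_door -> sign_charter), the K-axiom yields O(sign_charter).
So O(sign_charter) holds — sign_charter is obligatory. None of the other listed options is made obligatory by any chain of premises.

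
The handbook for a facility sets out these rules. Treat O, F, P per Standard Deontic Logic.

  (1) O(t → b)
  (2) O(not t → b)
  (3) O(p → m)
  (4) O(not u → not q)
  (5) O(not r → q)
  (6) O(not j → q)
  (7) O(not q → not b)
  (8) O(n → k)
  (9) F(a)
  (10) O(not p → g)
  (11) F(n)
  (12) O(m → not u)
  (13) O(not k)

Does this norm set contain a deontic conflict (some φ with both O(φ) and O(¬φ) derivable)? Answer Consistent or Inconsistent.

Premise 8 is O(n → k), but O(n) is not derivable from the premises, so it does not yield O(k).
So O(k) is not derivable, and the apparent clash with O(not k) does not arise.
A world satisfying every obligation exists (e.g. a=false, b=true, g=true, j=false, k=false, m=false, n=false, p=false, q=true, r=false, t=false, u=true); no atom is both obligatory and forbidden, so the set is consistent.

Consistent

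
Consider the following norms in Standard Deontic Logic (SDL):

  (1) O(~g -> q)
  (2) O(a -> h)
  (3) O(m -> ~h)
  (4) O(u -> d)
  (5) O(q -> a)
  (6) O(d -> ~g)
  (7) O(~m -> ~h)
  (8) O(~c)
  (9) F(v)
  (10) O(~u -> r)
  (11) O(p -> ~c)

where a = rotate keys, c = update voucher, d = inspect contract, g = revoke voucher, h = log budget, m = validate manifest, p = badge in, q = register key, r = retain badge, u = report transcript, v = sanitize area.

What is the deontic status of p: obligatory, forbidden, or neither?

Neither

Premise 11 is O(p -> ~c); even if O(~c) held, inferring O(p) would be affirming the consequent — invalid.
No premise or chain of K-axiom applications forces O(p), and none forces O(~p). So p is neither obligatory nor forbidden under these norms.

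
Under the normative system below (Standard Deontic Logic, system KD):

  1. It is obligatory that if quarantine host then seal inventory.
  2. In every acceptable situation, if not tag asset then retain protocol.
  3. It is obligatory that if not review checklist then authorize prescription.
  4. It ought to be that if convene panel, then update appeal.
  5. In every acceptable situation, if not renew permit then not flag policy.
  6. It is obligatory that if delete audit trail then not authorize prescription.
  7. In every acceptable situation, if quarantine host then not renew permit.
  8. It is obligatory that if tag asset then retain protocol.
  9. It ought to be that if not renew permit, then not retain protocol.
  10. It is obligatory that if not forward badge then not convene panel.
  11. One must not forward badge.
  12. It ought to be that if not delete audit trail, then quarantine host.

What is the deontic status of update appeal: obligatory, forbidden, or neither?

Premise 4 is O(convene_panel → update_appeal), but O(convene_panel) is not derivable from the premises, so it does not yield O(update_appeal).
No premise or chain of K-axiom applications forces O(update_appeal), and none forces O(¬update_appeal). So update_appeal is neither obligatory nor forbidden under these norms.

Neither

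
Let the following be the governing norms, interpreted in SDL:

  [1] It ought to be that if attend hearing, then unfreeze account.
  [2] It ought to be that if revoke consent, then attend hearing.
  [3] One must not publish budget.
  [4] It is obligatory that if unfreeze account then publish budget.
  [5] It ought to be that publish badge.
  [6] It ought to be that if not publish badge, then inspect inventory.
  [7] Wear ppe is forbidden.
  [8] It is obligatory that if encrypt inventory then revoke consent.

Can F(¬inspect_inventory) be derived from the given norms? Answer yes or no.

No

Premise 6 is O(¬publish_badge → inspect_inventory), but O(¬publish_badge) is not derivable from the premises, so it does not yield O(inspect_inventory).
No other premise forces O(inspect_inventory). An ideal world satisfying every premise can still have ¬inspect_inventory true, so F(¬inspect_inventory) is not derivable.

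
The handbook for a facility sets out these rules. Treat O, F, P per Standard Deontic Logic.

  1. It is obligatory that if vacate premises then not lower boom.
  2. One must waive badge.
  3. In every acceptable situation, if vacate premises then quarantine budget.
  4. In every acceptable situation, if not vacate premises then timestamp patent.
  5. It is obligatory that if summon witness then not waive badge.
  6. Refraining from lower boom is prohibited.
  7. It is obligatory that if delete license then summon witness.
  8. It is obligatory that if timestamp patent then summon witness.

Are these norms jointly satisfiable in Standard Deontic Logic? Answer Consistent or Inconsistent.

Premise 6 is F(¬lower_boom), i.e. O(lower_boom).
Premise 1, O(vacate_premises → ¬lower_boom), contraposes to O(lower_boom → ¬vacate_premises); with O(lower_boom) we get O(¬vacate_premises).
From O(¬vacate_premises) and premise 4, O(¬vacate_premises → timestamp_patent), we obtain O(timestamp_patent).
With premise 8, O(timestamp_patent → summon_witness), the K-axiom yields O(summon_witness).
From O(summon_witness) and premise 5, O(summon_witness → ¬waive_badge), we obtain O(¬waive_badge).
However, premise 2 gives O(waive_badge).
We now have both O(¬waive_badge) and O(waive_badge) — waive_badge is simultaneously obligatory and forbidden, violating the D-axiom.

Inconsistent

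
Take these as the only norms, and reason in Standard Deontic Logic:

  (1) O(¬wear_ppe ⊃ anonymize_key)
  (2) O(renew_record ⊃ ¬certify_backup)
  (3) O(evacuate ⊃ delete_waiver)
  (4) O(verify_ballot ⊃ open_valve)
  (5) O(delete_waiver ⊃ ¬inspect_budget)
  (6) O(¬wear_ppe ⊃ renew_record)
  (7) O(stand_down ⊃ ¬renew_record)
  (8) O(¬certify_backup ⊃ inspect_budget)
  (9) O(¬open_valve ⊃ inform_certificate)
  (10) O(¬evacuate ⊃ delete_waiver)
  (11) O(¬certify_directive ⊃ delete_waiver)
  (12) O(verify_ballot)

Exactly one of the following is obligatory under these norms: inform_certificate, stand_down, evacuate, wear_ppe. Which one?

wear_ppe

Premises 10 and 3 are O(¬evacuate ⊃ delete_waiver) and O(evacuate ⊃ delete_waiver); every ideal world satisfies ¬evacuate or evacuate, so in either case delete_waiver holds — hence O(delete_waiver).
Applying K to premise 5 (O(delete_waiver ⊃ ¬inspect_budget)) and O(delete_waiver) yields O(¬inspect_budget).
Premise 8, O(¬certify_backup ⊃ inspect_budget), contraposes to O(¬inspect_budget ⊃ certify_backup); with O(¬inspect_budget) we get O(certify_backup).
Premise 2, O(renew_record ⊃ ¬certify_backup), contraposes to O(certify_backup ⊃ ¬renew_record); with O(certify_backup) we get O(¬renew_record).
Premise 6 is O(¬wear_ppe ⊃ renew_record); contrapositively O(¬renew_record ⊃ wear_ppe). Since O(¬renew_record) holds, K gives O(wear_ppe).
So O(wear_ppe) holds — wear_ppe is obligatory. None of the other listed options is made obligatory by any chain of premises.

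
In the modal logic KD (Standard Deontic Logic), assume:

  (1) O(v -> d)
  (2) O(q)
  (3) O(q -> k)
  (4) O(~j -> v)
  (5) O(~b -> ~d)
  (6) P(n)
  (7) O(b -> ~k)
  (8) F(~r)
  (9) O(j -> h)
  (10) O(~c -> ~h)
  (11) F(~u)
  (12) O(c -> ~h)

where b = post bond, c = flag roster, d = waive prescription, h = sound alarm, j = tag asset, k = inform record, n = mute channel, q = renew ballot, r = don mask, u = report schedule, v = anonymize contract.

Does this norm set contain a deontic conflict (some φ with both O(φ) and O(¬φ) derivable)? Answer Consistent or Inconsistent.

By case analysis on ~c: premise 10 gives O(~c -> ~h) and premise 12 gives O(c -> ~h), so O(~h) either way.
Premise 9, O(j -> h), contraposes to O(~h -> ~j); with O(~h) we get O(~j).
With premise 4, O(~j -> v), the K-axiom yields O(v).
With premise 1, O(v -> d), the K-axiom yields O(d).
Premise 5, O(~b -> ~d), contraposes to O(d -> b); with O(d) we get O(b).
Premise 7 is O(b -> ~k); since O(b), deontic closure gives O(~k).
Premise 3 is O(q -> k); contrapositively O(~k -> ~q). Since O(~k) holds, K gives O(~q).
However, premise 2 gives O(q).
We now have both O(~q) and O(q) — q is simultaneously obligatory and forbidden, violating the D-axiom.

Inconsistent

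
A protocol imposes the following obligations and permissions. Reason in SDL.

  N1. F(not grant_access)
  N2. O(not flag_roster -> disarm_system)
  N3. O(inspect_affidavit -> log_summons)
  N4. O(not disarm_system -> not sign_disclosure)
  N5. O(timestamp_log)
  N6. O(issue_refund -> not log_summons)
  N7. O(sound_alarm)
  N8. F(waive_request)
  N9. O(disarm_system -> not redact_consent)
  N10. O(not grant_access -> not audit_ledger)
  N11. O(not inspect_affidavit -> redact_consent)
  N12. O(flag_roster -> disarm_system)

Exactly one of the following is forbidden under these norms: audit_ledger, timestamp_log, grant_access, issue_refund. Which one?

By case analysis on not flag_roster: premise 2 gives O(not flag_roster -> disarm_system) and premise 12 gives O(flag_roster -> disarm_system), so O(disarm_system) either way.
From O(disarm_system) and premise 9, O(disarm_system -> not redact_consent), we obtain O(not redact_consent).
The contrapositive of premise 11 (O(not inspect_affidavit -> redact_consent)) is O(not redact_consent -> inspect_affidavit), and O(not redact_consent) is already established, so O(inspect_affidavit).
Applying K to premise 3 (O(inspect_affidavit -> log_summons)) and O(inspect_affidavit) yields O(log_summons).
Premise 6, O(issue_refund -> not log_summons), contraposes to O(log_summons -> not issue_refund); with O(log_summons) we get O(not issue_refund).
So O(not issue_refund) holds, i.e. issue_refund is forbidden. None of the other listed options is forbidden under the premises.

issue_refund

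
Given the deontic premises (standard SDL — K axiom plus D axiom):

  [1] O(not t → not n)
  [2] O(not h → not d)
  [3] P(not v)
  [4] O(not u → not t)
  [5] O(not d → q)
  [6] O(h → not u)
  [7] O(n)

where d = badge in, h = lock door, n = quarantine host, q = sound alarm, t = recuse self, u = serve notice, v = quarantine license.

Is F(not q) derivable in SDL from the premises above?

Yes

Premise 7 gives O(n).
Premise 1 is O(not t → not n); contrapositively O(n → t). Since O(n) holds, K gives O(t).
Premise 4 is O(not u → not t); contrapositively O(t → u). Since O(t) holds, K gives O(u).
The contrapositive of premise 6 (O(h → not u)) is O(u → not h), and O(u) is already established, so O(not h).
Premise 2 is O(not h → not d); since O(not h), deontic closure gives O(not d).
From O(not d) and premise 5, O(not d → q), we obtain O(q).
Premise 3 does not contribute to this derivation.
So O(q) holds, i.e. F(not q). The claim follows.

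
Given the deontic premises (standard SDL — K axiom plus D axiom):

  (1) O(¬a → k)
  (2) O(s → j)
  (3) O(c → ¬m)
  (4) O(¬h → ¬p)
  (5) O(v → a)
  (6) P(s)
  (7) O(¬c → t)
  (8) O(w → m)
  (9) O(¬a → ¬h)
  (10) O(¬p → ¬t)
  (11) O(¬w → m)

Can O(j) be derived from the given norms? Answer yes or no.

No

Premise 2 is O(s → j), but O(s) is not derivable from the premises (the permission P(s) asserts only ¬O(¬s), not O(s)), so it does not yield O(j).
No other premise forces O(j). An ideal world satisfying every premise can still have j false, so O(j) is not derivable.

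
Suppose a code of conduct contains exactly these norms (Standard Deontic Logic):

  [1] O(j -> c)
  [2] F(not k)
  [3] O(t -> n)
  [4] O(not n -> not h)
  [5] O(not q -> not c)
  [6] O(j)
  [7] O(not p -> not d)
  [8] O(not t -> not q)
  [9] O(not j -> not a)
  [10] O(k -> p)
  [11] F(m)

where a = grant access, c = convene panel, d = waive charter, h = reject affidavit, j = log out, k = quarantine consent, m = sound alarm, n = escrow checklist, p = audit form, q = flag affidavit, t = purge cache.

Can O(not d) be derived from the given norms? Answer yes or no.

Premise 7 is O(not p -> not d), but O(not p) is not derivable from the premises, so it does not yield O(not d).
No other premise forces O(not d). An ideal world satisfying every premise can still have not d false, so O(not d) is not derivable.

No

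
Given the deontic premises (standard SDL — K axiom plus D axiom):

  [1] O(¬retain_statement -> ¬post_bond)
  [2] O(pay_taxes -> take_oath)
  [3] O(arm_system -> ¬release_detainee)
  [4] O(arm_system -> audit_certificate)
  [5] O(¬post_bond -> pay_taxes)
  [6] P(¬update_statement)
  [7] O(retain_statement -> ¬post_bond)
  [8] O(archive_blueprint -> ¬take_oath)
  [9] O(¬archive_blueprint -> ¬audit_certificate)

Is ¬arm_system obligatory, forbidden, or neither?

Premises 1 and 7 are O(¬retain_statement -> ¬post_bond) and O(retain_statement -> ¬post_bond); every ideal world satisfies ¬retain_statement or retain_statement, so in either case ¬post_bond holds — hence O(¬post_bond).
With premise 5, O(¬post_bond -> pay_taxes), the K-axiom yields O(pay_taxes).
Applying K to premise 2 (O(pay_taxes -> take_oath)) and O(pay_taxes) yields O(take_oath).
Premise 8 is O(archive_blueprint -> ¬take_oath); contrapositively O(take_oath -> ¬archive_blueprint). Since O(take_oath) holds, K gives O(¬archive_blueprint).
From O(¬archive_blueprint) and premise 9, O(¬archive_blueprint -> ¬audit_certificate), we obtain O(¬audit_certificate).
Premise 4 is O(arm_system -> audit_certificate); contrapositively O(¬audit_certificate -> ¬arm_system). Since O(¬audit_certificate) holds, K gives O(¬arm_system).
Premises 3, 6 do not contribute to this derivation.
Hence ¬arm_system is obligatory.

Obligatory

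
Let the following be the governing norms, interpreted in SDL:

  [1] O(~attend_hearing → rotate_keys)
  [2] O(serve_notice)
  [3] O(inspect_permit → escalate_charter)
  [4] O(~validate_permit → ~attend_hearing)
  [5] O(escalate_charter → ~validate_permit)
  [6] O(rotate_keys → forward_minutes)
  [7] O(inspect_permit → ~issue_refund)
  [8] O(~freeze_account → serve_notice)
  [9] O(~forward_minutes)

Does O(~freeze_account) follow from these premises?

Premise 8 is O(~freeze_account → serve_notice); even if O(serve_notice) held, inferring O(~freeze_account) would be affirming the consequent — invalid.
No other premise forces O(~freeze_account). An ideal world satisfying every premise can still have ~freeze_account false, so O(~freeze_account) is not derivable.

No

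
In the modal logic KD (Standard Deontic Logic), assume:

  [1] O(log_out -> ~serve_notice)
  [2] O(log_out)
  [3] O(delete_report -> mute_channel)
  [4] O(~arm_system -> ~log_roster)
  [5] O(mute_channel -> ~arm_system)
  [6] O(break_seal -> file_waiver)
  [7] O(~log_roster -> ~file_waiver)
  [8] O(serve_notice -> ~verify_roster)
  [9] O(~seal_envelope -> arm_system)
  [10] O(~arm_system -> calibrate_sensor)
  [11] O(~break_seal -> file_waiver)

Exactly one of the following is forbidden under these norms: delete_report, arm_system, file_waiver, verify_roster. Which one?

delete_report

Premises 6 and 11 cover both cases: O(break_seal -> file_waiver) and O(~break_seal -> file_waiver). Since break_seal ∨ ~break_seal is a tautology, O(file_waiver) follows.
Premise 7, O(~log_roster -> ~file_waiver), contraposes to O(file_waiver -> log_roster); with O(file_waiver) we get O(log_roster).
Premise 4 is O(~arm_system -> ~log_roster); contrapositively O(log_roster -> arm_system). Since O(log_roster) holds, K gives O(arm_system).
Premise 5 is O(mute_channel -> ~arm_system); contrapositively O(arm_system -> ~mute_channel). Since O(arm_system) holds, K gives O(~mute_channel).
Premise 3 is O(delete_report -> mute_channel); contrapositively O(~mute_channel -> ~delete_report). Since O(~mute_channel) holds, K gives O(~delete_report).
So O(~delete_report) holds, i.e. delete_report is forbidden. None of the other listed options is forbidden under the premises.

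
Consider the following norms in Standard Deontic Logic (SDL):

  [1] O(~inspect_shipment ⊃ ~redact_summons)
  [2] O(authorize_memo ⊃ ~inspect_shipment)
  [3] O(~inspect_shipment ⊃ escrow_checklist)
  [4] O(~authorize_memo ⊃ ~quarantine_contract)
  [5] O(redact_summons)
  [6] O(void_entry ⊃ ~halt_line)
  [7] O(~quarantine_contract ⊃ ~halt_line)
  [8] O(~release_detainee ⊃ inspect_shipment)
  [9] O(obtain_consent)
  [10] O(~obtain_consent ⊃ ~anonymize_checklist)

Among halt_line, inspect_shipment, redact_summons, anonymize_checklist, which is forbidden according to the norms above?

halt_line

Premise 5 gives O(redact_summons).
Premise 1 is O(~inspect_shipment ⊃ ~redact_summons); contrapositively O(redact_summons ⊃ inspect_shipment). Since O(redact_summons) holds, K gives O(inspect_shipment).
The contrapositive of premise 2 (O(authorize_memo ⊃ ~inspect_shipment)) is O(inspect_shipment ⊃ ~authorize_memo), and O(inspect_shipment) is already established, so O(~authorize_memo).
From O(~authorize_memo) and premise 4, O(~authorize_memo ⊃ ~quarantine_contract), we obtain O(~quarantine_contract).
Premise 7 is O(~quarantine_contract ⊃ ~halt_line); since O(~quarantine_contract), deontic closure gives O(~halt_line).
So O(~halt_line) holds, i.e. halt_line is forbidden. None of the other listed options is forbidden under the premises.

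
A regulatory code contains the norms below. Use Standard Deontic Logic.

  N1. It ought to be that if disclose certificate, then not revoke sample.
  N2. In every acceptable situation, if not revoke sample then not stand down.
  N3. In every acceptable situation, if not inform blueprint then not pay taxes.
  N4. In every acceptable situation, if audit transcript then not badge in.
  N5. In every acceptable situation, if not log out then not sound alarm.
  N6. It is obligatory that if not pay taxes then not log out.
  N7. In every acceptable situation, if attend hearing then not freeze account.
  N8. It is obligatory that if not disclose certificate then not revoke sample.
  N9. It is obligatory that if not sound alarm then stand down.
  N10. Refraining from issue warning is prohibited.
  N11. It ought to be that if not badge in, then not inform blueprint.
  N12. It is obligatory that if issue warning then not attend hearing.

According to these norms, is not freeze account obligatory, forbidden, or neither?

Premise 7 is O(attend_hearing → ¬freeze_account), but O(attend_hearing) is not derivable from the premises, so it does not yield O(¬freeze_account).
No premise or chain of K-axiom applications forces O(¬freeze_account), and none forces O(freeze_account). So ¬freeze_account is neither obligatory nor forbidden under these norms.

Neither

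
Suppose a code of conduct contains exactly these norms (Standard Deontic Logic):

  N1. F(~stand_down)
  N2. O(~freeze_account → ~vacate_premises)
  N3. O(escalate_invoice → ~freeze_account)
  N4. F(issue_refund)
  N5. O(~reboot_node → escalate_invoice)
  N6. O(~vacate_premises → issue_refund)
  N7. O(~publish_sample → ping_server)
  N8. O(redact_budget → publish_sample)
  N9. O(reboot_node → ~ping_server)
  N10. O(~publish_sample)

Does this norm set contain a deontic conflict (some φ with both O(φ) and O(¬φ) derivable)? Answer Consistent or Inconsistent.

Inconsistent

Premise 4, F(issue_refund), is equivalent to O(~issue_refund).
Premise 6, O(~vacate_premises → issue_refund), contraposes to O(~issue_refund → vacate_premises); with O(~issue_refund) we get O(vacate_premises).
The contrapositive of premise 2 (O(~freeze_account → ~vacate_premises)) is O(vacate_premises → freeze_account), and O(vacate_premises) is already established, so O(freeze_account).
Premise 3, O(escalate_invoice → ~freeze_account), contraposes to O(freeze_account → ~escalate_invoice); with O(freeze_account) we get O(~escalate_invoice).
The contrapositive of premise 5 (O(~reboot_node → escalate_invoice)) is O(~escalate_invoice → reboot_node), and O(~escalate_invoice) is already established, so O(reboot_node).
From O(reboot_node) and premise 9, O(reboot_node → ~ping_server), we obtain O(~ping_server).
Premise 7 is O(~publish_sample → ping_server); contrapositively O(~ping_server → publish_sample). Since O(~ping_server) holds, K gives O(publish_sample).
Yet premise 10 states O(~publish_sample).
We now have both O(publish_sample) and O(~publish_sample) — publish_sample is simultaneously obligatory and forbidden, violating the D-axiom.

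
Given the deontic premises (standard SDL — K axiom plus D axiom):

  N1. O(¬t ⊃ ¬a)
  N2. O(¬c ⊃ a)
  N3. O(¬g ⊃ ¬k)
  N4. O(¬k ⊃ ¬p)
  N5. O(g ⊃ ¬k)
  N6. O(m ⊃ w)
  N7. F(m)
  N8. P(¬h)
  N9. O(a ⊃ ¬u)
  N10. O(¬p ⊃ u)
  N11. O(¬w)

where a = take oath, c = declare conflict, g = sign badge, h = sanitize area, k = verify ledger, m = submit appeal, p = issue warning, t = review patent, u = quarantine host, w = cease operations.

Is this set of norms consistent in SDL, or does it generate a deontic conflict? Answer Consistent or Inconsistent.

Premise 6 is O(m ⊃ w), but O(m) is not derivable from the premises, so it does not yield O(w).
So O(w) is not derivable, and the apparent clash with O(¬w) does not arise.
A world satisfying every obligation exists (e.g. a=false, c=true, g=false, h=false, k=false, m=false, p=false, t=false, u=true, w=false); no atom is both obligatory and forbidden, so the set is consistent.

Consistent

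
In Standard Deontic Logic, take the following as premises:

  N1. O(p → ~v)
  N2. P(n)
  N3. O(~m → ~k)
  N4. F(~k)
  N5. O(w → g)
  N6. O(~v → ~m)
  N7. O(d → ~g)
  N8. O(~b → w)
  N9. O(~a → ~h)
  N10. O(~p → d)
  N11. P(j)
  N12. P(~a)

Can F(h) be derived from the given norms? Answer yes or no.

No

Premise 9 is O(~a → ~h), but O(~a) is not derivable from the premises (the permission P(~a) asserts only ~O(a), not O(~a)), so it does not yield O(~h).
No other premise forces O(~h). An ideal world satisfying every premise can still have h true, so F(h) is not derivable.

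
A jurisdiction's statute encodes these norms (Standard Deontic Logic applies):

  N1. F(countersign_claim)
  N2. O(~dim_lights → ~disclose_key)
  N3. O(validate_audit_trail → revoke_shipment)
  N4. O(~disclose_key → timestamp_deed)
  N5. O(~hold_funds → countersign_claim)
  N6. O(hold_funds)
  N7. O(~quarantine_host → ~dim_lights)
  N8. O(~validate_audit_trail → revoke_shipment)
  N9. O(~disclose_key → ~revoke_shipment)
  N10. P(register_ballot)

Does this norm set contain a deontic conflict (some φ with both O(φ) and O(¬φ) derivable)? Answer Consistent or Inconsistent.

Premise 5 is O(~hold_funds → countersign_claim), but O(~hold_funds) is not derivable from the premises, so it does not yield O(countersign_claim).
So O(countersign_claim) is not derivable, and the apparent clash with O(~countersign_claim) does not arise.
A world satisfying every obligation exists (e.g. countersign_claim=false, dim_lights=true, disclose_key=true, hold_funds=true, quarantine_host=true, register_ballot=false, revoke_shipment=true, timestamp_deed=false, validate_audit_trail=false); no atom is both obligatory and forbidden, so the set is consistent.

Consistent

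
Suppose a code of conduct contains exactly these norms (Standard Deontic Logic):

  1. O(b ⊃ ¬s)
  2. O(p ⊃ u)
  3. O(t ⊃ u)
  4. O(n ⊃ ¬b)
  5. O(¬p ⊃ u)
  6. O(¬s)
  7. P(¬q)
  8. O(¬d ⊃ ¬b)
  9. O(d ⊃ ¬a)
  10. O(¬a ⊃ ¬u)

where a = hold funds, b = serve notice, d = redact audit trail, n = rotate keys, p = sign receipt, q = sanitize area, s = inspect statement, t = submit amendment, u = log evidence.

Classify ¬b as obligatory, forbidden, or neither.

Premises 2 and 5 are O(p ⊃ u) and O(¬p ⊃ u); every ideal world satisfies p or ¬p, so in either case u holds — hence O(u).
Premise 10, O(¬a ⊃ ¬u), contraposes to O(u ⊃ a); with O(u) we get O(a).
The contrapositive of premise 9 (O(d ⊃ ¬a)) is O(a ⊃ ¬d), and O(a) is already established, so O(¬d).
With premise 8, O(¬d ⊃ ¬b), the K-axiom yields O(¬b).
Premises 1, 3, 4, 6, 7 do not contribute to this derivation.
Hence ¬b is obligatory.

Obligatory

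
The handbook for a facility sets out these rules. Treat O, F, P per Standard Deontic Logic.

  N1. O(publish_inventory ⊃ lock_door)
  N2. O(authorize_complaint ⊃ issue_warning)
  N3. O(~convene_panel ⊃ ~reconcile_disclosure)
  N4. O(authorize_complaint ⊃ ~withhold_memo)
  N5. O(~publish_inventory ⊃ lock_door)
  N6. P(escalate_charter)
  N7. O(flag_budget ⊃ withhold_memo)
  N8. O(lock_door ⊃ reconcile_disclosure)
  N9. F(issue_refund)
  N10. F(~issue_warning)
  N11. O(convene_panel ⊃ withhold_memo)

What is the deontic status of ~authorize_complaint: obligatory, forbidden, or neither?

By case analysis on publish_inventory: premise 1 gives O(publish_inventory ⊃ lock_door) and premise 5 gives O(~publish_inventory ⊃ lock_door), so O(lock_door) either way.
Applying K to premise 8 (O(lock_door ⊃ reconcile_disclosure)) and O(lock_door) yields O(reconcile_disclosure).
The contrapositive of premise 3 (O(~convene_panel ⊃ ~reconcile_disclosure)) is O(reconcile_disclosure ⊃ convene_panel), and O(reconcile_disclosure) is already established, so O(convene_panel).
Applying K to premise 11 (O(convene_panel ⊃ withhold_memo)) and O(convene_panel) yields O(withhold_memo).
The contrapositive of premise 4 (O(authorize_complaint ⊃ ~withhold_memo)) is O(withhold_memo ⊃ ~authorize_complaint), and O(withhold_memo) is already established, so O(~authorize_complaint).
Premises 2, 6, 7, 9, 10 do not contribute to this derivation.
Hence ~authorize_complaint is obligatory.

Obligatory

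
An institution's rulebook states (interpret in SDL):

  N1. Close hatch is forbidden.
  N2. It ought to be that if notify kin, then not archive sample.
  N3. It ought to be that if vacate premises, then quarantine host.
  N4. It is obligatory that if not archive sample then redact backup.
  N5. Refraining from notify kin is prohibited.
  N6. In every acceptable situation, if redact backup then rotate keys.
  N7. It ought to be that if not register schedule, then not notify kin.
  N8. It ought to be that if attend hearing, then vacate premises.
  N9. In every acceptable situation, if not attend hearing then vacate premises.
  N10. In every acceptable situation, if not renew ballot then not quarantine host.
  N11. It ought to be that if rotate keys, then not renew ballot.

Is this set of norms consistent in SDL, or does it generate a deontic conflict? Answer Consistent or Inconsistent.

By case analysis on attend_hearing: premise 8 gives O(attend_hearing → vacate_premises) and premise 9 gives O(¬attend_hearing → vacate_premises), so O(vacate_premises) either way.
With premise 3, O(vacate_premises → quarantine_host), the K-axiom yields O(quarantine_host).
Premise 10 is O(¬renew_ballot → ¬quarantine_host); contrapositively O(quarantine_host → renew_ballot). Since O(quarantine_host) holds, K gives O(renew_ballot).
The contrapositive of premise 11 (O(rotate_keys → ¬renew_ballot)) is O(renew_ballot → ¬rotate_keys), and O(renew_ballot) is already established, so O(¬rotate_keys).
Premise 6 is O(redact_backup → rotate_keys); contrapositively O(¬rotate_keys → ¬redact_backup). Since O(¬rotate_keys) holds, K gives O(¬redact_backup).
Premise 4 is O(¬archive_sample → redact_backup); contrapositively O(¬redact_backup → archive_sample). Since O(¬redact_backup) holds, K gives O(archive_sample).
Premise 2 is O(notify_kin → ¬archive_sample); contrapositively O(archive_sample → ¬notify_kin). Since O(archive_sample) holds, K gives O(¬notify_kin).
Yet premise 5 is F(¬notify_kin), i.e. O(notify_kin).
We now have both O(¬notify_kin) and O(notify_kin) — notify_kin is simultaneously obligatory and forbidden, violating the D-axiom.

Inconsistent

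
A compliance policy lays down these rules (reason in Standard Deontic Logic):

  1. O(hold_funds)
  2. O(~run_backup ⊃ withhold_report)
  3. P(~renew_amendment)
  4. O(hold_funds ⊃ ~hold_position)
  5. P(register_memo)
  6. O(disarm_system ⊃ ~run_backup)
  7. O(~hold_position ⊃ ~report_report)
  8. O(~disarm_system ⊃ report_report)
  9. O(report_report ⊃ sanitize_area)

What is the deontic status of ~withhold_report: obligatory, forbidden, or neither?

Forbidden

Premise 1 gives O(hold_funds).
Premise 4 is O(hold_funds ⊃ ~hold_position); since O(hold_funds), deontic closure gives O(~hold_position).
Premise 7 is O(~hold_position ⊃ ~report_report); since O(~hold_position), deontic closure gives O(~report_report).
The contrapositive of premise 8 (O(~disarm_system ⊃ report_report)) is O(~report_report ⊃ disarm_system), and O(~report_report) is already established, so O(disarm_system).
Applying K to premise 6 (O(disarm_system ⊃ ~run_backup)) and O(disarm_system) yields O(~run_backup).
Applying K to premise 2 (O(~run_backup ⊃ withhold_report)) and O(~run_backup) yields O(withhold_report).
Premises 3, 5, 9 do not contribute to this derivation.
Thus O(withhold_report), which is F(~withhold_report): ~withhold_report is forbidden.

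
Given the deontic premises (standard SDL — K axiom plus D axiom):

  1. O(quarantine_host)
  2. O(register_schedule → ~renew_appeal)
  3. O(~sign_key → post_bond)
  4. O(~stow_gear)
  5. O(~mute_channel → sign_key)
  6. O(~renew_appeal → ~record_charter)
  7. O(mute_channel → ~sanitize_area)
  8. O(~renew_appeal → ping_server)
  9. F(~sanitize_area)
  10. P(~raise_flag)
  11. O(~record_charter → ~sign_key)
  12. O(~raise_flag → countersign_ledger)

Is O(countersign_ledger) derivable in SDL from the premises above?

Premise 12 is O(~raise_flag → countersign_ledger), but O(~raise_flag) is not derivable from the premises (the permission P(~raise_flag) asserts only ~O(raise_flag), not O(~raise_flag)), so it does not yield O(countersign_ledger).
No other premise forces O(countersign_ledger). An ideal world satisfying every premise can still have countersign_ledger false, so O(countersign_ledger) is not derivable.

No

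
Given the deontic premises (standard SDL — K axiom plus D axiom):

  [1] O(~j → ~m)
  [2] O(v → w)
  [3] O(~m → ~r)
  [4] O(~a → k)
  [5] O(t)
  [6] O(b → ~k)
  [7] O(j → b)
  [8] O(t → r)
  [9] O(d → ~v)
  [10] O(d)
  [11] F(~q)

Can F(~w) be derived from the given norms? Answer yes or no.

Premise 2 is O(v → w), but O(v) is not derivable from the premises, so it does not yield O(w).
No other premise forces O(w). An ideal world satisfying every premise can still have ~w true, so F(~w) is not derivable.

No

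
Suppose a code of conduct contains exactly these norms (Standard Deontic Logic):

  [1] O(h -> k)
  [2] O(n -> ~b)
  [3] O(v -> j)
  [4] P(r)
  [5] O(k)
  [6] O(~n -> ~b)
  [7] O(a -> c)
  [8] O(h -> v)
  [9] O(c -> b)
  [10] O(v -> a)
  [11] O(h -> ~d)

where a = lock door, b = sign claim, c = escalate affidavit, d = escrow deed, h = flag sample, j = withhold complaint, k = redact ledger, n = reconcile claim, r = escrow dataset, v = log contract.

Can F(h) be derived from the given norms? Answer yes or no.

Yes

Premises 2 and 6 are O(n -> ~b) and O(~n -> ~b); every ideal world satisfies n or ~n, so in either case ~b holds — hence O(~b).
Premise 9, O(c -> b), contraposes to O(~b -> ~c); with O(~b) we get O(~c).
Premise 7, O(a -> c), contraposes to O(~c -> ~a); with O(~c) we get O(~a).
The contrapositive of premise 10 (O(v -> a)) is O(~a -> ~v), and O(~a) is already established, so O(~v).
Premise 8 is O(h -> v); contrapositively O(~v -> ~h). Since O(~v) holds, K gives O(~h).
Premises 1, 3, 4, 5, 11 do not contribute to this derivation.
So O(~h) holds, i.e. F(h). The claim follows.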